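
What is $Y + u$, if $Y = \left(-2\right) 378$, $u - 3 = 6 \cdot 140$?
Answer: $87$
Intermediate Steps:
$u = 843$ ($u = 3 + 6 \cdot 140 = 3 + 840 = 843$)
$Y = -756$
$Y + u = -756 + 843 = 87$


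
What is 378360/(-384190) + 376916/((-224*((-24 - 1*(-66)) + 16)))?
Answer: -3743075279/124784912 ≈ -29.996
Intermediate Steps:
378360/(-384190) + 376916/((-224*((-24 - 1*(-66)) + 16))) = 378360*(-1/384190) + 376916/((-224*((-24 + 66) + 16))) = -37836/38419 + 376916/((-224*(42 + 16))) = -37836/38419 + 376916/((-224*58)) = -37836/38419 + 376916/(-12992) = -37836/38419 + 376916*(-1/12992) = -37836/38419 - 94229/3248 = -3743075279/124784912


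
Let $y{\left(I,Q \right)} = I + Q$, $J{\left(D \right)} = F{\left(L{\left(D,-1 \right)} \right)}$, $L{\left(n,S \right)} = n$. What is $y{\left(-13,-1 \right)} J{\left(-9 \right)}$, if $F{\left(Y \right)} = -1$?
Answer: $14$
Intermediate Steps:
$J{\left(D \right)} = -1$
$y{\left(-13,-1 \right)} J{\left(-9 \right)} = \left(-13 - 1\right) \left(-1\right) = \left(-14\right) \left(-1\right) = 14$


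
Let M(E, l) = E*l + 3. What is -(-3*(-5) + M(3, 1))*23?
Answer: -483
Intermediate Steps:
M(E, l) = 3 + E*l
-(-3*(-5) + M(3, 1))*23 = -(-3*(-5) + (3 + 3*1))*23 = -(15 + (3 + 3))*23 = -(15 + 6)*23 = -1*21*23 = -21*23 = -483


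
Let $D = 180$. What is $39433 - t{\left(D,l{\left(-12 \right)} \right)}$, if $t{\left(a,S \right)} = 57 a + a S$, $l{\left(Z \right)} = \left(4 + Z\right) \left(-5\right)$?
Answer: $21973$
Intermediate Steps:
$l{\left(Z \right)} = -20 - 5 Z$
$t{\left(a,S \right)} = 57 a + S a$
$39433 - t{\left(D,l{\left(-12 \right)} \right)} = 39433 - 180 \left(57 - -40\right) = 39433 - 180 \left(57 + \left(-20 + 60\right)\right) = 39433 - 180 \left(57 + 40\right) = 39433 - 180 \cdot 97 = 39433 - 17460 = 21973$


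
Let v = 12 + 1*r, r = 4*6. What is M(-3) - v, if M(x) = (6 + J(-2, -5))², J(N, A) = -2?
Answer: -20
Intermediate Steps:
r = 24
M(x) = 16 (M(x) = (6 - 2)² = 4² = 16)
v = 36 (v = 12 + 1*24 = 12 + 24 = 36)
M(-3) - v = 16 - 1*36 = 16 - 36 = -20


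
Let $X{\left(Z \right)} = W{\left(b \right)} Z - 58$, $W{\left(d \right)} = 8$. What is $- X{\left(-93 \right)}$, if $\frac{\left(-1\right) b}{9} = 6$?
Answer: $802$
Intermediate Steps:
$b = -54$ ($b = \left(-9\right) 6 = -54$)
$X{\left(Z \right)} = -58 + 8 Z$ ($X{\left(Z \right)} = 8 Z - 58 = -58 + 8 Z$)
$- X{\left(-93 \right)} = - (-58 + 8 \left(-93\right)) = - (-58 - 744) = \left(-1\right) \left(-802\right) = 802$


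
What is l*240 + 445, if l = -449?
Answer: -107315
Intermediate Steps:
l*240 + 445 = -449*240 + 445 = -107760 + 445 = -107315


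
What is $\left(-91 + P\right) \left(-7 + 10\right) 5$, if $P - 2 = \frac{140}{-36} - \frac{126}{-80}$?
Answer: $- \frac{32873}{24} \approx -1369.7$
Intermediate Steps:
$P = - \frac{113}{360}$ ($P = 2 + \left(\frac{140}{-36} - \frac{126}{-80}\right) = 2 + \left(140 \left(- \frac{1}{36}\right) - - \frac{63}{40}\right) = 2 + \left(- \frac{35}{9} + \frac{63}{40}\right) = 2 - \frac{833}{360} = - \frac{113}{360} \approx -0.31389$)
$\left(-91 + P\right) \left(-7 + 10\right) 5 = \left(-91 - \frac{113}{360}\right) \left(-7 + 10\right) 5 = - \frac{32873 \cdot 3 \cdot 5}{360} = \left(- \frac{32873}{360}\right) 15 = - \frac{32873}{24}$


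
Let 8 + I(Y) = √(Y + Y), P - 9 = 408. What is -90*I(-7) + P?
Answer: 1137 - 90*I*√14 ≈ 1137.0 - 336.75*I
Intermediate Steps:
P = 417 (P = 9 + 408 = 417)
I(Y) = -8 + √2*√Y (I(Y) = -8 + √(Y + Y) = -8 + √(2*Y) = -8 + √2*√Y)
-90*I(-7) + P = -90*(-8 + √2*√(-7)) + 417 = -90*(-8 + √2*(I*√7)) + 417 = -90*(-8 + I*√14) + 417 = (720 - 90*I*√14) + 417 = 1137 - 90*I*√14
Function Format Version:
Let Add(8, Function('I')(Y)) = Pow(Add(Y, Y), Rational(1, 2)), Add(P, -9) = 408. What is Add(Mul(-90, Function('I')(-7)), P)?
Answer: Add(1137, Mul(-90, I, Pow(14, Rational(1, 2)))) ≈ Add(1137.0, Mul(-336.75, I))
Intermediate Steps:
P = 417 (P = Add(9, 408) = 417)
Function('I')(Y) = Add(-8, Mul(Pow(2, Rational(1, 2)), Pow(Y, Rational(1, 2)))) (Function('I')(Y) = Add(-8, Pow(Add(Y, Y), Rational(1, 2))) = Add(-8, Pow(Mul(2, Y), Rational(1, 2))) = Add(-8, Mul(Pow(2, Rational(1, 2)), Pow(Y, Rational(1, 2)))))
Add(Mul(-90, Function('I')(-7)), P) = Add(Mul(-90, Add(-8, Mul(Pow(2, Rational(1, 2)), Pow(-7, Rational(1, 2))))), 417) = Add(Mul(-90, Add(-8, Mul(Pow(2, Rational(1, 2)), Mul(I, Pow(7, Rational(1, 2)))))), 417) = Add(Mul(-90, Add(-8, Mul(I, Pow(14, Rational(1, 2))))), 417) = Add(Add(720, Mul(-90, I, Pow(14, Rational(1, 2)))), 417) = Add(1137, Mul(-90, I, Pow(14, Rational(1, 2))))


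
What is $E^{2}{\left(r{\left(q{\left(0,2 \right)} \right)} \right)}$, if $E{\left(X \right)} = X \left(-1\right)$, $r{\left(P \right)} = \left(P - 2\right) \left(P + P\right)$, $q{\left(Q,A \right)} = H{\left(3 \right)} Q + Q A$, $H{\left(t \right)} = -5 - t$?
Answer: $0$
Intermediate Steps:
$q{\left(Q,A \right)} = - 8 Q + A Q$ ($q{\left(Q,A \right)} = \left(-5 - 3\right) Q + Q A = \left(-5 - 3\right) Q + A Q = - 8 Q + A Q$)
$r{\left(P \right)} = 2 P \left(-2 + P\right)$ ($r{\left(P \right)} = \left(-2 + P\right) 2 P = 2 P \left(-2 + P\right)$)
$E{\left(X \right)} = - X$
$E^{2}{\left(r{\left(q{\left(0,2 \right)} \right)} \right)} = \left(- 2 \cdot 0 \left(-8 + 2\right) \left(-2 + 0 \left(-8 + 2\right)\right)\right)^{2} = \left(- 2 \cdot 0 \left(-6\right) \left(-2 + 0 \left(-6\right)\right)\right)^{2} = \left(- 2 \cdot 0 \left(-2 + 0\right)\right)^{2} = \left(- 2 \cdot 0 \left(-2\right)\right)^{2} = \left(\left(-1\right) 0\right)^{2} = 0^{2} = 0$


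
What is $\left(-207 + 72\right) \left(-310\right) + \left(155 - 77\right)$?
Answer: $41928$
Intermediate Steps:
$\left(-207 + 72\right) \left(-310\right) + \left(155 - 77\right) = \left(-135\right) \left(-310\right) + \left(155 - 77\right) = 41850 + 78 = 41928$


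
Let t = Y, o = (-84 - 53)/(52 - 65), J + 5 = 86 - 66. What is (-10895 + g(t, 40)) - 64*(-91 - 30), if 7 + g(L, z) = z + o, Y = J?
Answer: -40397/13 ≈ -3107.5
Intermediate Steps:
J = 15 (J = -5 + (86 - 66) = -5 + 20 = 15)
Y = 15
o = 137/13 (o = -137/(-13) = -137*(-1/13) = 137/13 ≈ 10.538)
t = 15
g(L, z) = 46/13 + z (g(L, z) = -7 + (z + 137/13) = -7 + (137/13 + z) = 46/13 + z)
(-10895 + g(t, 40)) - 64*(-91 - 30) = (-10895 + (46/13 + 40)) - 64*(-91 - 30) = (-10895 + 566/13) - 64*(-121) = -141069/13 + 7744 = -40397/13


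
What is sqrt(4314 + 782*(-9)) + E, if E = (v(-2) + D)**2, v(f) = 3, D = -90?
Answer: 7569 + 2*I*sqrt(681) ≈ 7569.0 + 52.192*I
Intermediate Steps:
E = 7569 (E = (3 - 90)**2 = (-87)**2 = 7569)
sqrt(4314 + 782*(-9)) + E = sqrt(4314 + 782*(-9)) + 7569 = sqrt(4314 - 7038) + 7569 = sqrt(-2724) + 7569 = 2*I*sqrt(681) + 7569 = 7569 + 2*I*sqrt(681)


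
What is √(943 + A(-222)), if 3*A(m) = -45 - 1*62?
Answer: √8166/3 ≈ 30.122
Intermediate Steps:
A(m) = -107/3 (A(m) = (-45 - 1*62)/3 = (-45 - 62)/3 = (⅓)*(-107) = -107/3)
√(943 + A(-222)) = √(943 - 107/3) = √(2722/3) = √8166/3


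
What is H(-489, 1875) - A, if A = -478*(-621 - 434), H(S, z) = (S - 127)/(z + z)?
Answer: -945544058/1875 ≈ -5.0429e+5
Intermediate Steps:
H(S, z) = (-127 + S)/(2*z) (H(S, z) = (-127 + S)/((2*z)) = (-127 + S)*(1/(2*z)) = (-127 + S)/(2*z))
A = 504290 (A = -478*(-1055) = 504290)
H(-489, 1875) - A = (1/2)*(-127 - 489)/1875 - 1*504290 = (1/2)*(1/1875)*(-616) - 504290 = -308/1875 - 504290 = -945544058/1875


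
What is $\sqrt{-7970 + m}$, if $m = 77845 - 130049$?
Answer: $3 i \sqrt{6686} \approx 245.3 i$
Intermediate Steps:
$m = -52204$
$\sqrt{-7970 + m} = \sqrt{-7970 - 52204} = \sqrt{-60174} = 3 i \sqrt{6686}$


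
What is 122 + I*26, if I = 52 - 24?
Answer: 850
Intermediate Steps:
I = 28
122 + I*26 = 122 + 28*26 = 122 + 728 = 850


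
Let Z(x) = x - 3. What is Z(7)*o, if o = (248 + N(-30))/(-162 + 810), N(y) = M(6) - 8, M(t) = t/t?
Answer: 241/162 ≈ 1.4877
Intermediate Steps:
M(t) = 1
N(y) = -7 (N(y) = 1 - 8 = -7)
Z(x) = -3 + x
o = 241/648 (o = (248 - 7)/(-162 + 810) = 241/648 ≈ 0.37191)
Z(7)*o = (-3 + 7)*(241/648) = 4*(241/648) = 241/162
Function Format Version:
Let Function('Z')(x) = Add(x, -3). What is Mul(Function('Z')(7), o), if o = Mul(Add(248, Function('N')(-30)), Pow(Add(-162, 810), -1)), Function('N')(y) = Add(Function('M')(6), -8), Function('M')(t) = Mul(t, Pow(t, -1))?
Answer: Rational(241, 162) ≈ 1.4877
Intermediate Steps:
Function('M')(t) = 1
Function('N')(y) = -7 (Function('N')(y) = Add(1, -8) = -7)
Function('Z')(x) = Add(-3, x)
o = Rational(241, 648) (o = Mul(Add(248, -7), Pow(Add(-162, 810), -1)) = Mul(241, Pow(648, -1)) = Mul(241, Rational(1, 648)) = Rational(241, 648) ≈ 0.37191)
Mul(Function('Z')(7), o) = Mul(Add(-3, 7), Rational(241, 648)) = Mul(4, Rational(241, 648)) = Rational(241, 162)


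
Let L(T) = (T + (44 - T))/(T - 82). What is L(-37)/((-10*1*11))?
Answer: 2/595 ≈ 0.0033613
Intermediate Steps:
L(T) = 44/(-82 + T)
L(-37)/((-10*1*11)) = (44/(-82 - 37))/((-10*1*11)) = (44/(-119))/((-10*11)) = (44*(-1/119))/(-110) = -44/119*(-1/110) = 2/595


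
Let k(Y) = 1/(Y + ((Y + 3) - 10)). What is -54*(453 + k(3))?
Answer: -24408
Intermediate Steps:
k(Y) = 1/(-7 + 2*Y) (k(Y) = 1/(Y + ((3 + Y) - 10)) = 1/(Y + (-7 + Y)) = 1/(-7 + 2*Y))
-54*(453 + k(3)) = -54*(453 + 1/(-7 + 2*3)) = -54*(453 + 1/(-7 + 6)) = -54*(453 + 1/(-1)) = -54*(453 - 1) = -54*452 = -24408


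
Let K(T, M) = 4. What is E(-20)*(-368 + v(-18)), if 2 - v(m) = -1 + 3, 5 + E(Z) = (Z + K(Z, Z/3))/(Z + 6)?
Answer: 9936/7 ≈ 1419.4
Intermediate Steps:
E(Z) = -5 + (4 + Z)/(6 + Z) (E(Z) = -5 + (Z + 4)/(Z + 6) = -5 + (4 + Z)/(6 + Z))
v(m) = 0 (v(m) = 2 - (-1 + 3) = 2 - 1*2 = 2 - 2 = 0)
E(-20)*(-368 + v(-18)) = (2*(-13 - 2*(-20))/(6 - 20))*(-368 + 0) = (2*(-13 + 40)/(-14))*(-368) = (2*(-1/14)*27)*(-368) = -27/7*(-368) = 9936/7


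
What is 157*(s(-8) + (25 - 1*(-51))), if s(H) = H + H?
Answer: 9420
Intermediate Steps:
s(H) = 2*H
157*(s(-8) + (25 - 1*(-51))) = 157*(2*(-8) + (25 - 1*(-51))) = 157*(-16 + (25 + 51)) = 157*(-16 + 76) = 157*60 = 9420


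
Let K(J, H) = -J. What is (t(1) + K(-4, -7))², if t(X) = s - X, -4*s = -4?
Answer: 16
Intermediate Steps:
s = 1 (s = -¼*(-4) = 1)
t(X) = 1 - X
(t(1) + K(-4, -7))² = ((1 - 1*1) - 1*(-4))² = ((1 - 1) + 4)² = (0 + 4)² = 4² = 16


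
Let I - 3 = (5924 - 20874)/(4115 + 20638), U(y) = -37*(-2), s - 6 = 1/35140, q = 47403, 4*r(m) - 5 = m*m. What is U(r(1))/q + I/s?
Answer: 1437386376478/3585416776551 ≈ 0.40090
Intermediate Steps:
r(m) = 5/4 + m**2/4 (r(m) = 5/4 + (m*m)/4 = 5/4 + m**2/4)
s = 210841/35140 (s = 6 + 1/35140 = 210841/35140 ≈ 6.0000)
U(y) = 74
I = 59309/24753 (I = 3 + (5924 - 20874)/(4115 + 20638) = 3 - 14950/24753 = 59309/24753 ≈ 2.3960)
U(r(1))/q + I/s = 74/47403 + 59309/(24753*(210841/35140)) = 74*(1/47403) + (59309/24753)*(35140/210841) = 74/47403 + 2084118260/5218947273 = 1437386376478/3585416776551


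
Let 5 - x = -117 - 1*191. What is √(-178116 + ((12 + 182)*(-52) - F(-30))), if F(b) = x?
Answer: I*√188517 ≈ 434.19*I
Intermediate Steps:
x = 313 (x = 5 - (-117 - 1*191) = 5 - (-117 - 191) = 5 - 1*(-308) = 5 + 308 = 313)
F(b) = 313
√(-178116 + ((12 + 182)*(-52) - F(-30))) = √(-178116 + ((12 + 182)*(-52) - 1*313)) = √(-178116 + (194*(-52) - 313)) = √(-178116 + (-10088 - 313)) = √(-178116 - 10401) = √(-188517) = I*√188517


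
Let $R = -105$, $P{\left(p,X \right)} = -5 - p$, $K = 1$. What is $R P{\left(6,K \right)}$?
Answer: $1155$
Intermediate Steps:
$R P{\left(6,K \right)} = - 105 \left(-5 - 6\right) = \left(-105\right) \left(-11\right) = 1155$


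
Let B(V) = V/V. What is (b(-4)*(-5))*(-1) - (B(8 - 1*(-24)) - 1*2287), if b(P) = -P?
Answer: 2306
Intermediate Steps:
B(V) = 1
(b(-4)*(-5))*(-1) - (B(8 - 1*(-24)) - 1*2287) = (-1*(-4)*(-5))*(-1) - (1 - 1*2287) = (4*(-5))*(-1) - (1 - 2287) = -20*(-1) - 1*(-2286) = 20 + 2286 = 2306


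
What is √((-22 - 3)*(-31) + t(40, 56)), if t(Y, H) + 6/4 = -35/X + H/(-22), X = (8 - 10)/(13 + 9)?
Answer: 7*√11418/22 ≈ 33.999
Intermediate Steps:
X = -1/11 (X = -2/22 = -2*1/22 = -1/11 ≈ -0.090909)
t(Y, H) = 767/2 - H/22 (t(Y, H) = -3/2 + (-35/(-1/11) + H/(-22)) = -3/2 + (-35*(-11) + H*(-1/22)) = -3/2 + (385 - H/22) = 767/2 - H/22)
√((-22 - 3)*(-31) + t(40, 56)) = √((-22 - 3)*(-31) + (767/2 - 1/22*56)) = √(-25*(-31) + (767/2 - 28/11)) = √(775 + 8381/22) = √(25431/22) = 7*√11418/22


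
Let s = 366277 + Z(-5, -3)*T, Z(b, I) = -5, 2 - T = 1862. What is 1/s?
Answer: 1/375577 ≈ 2.6626e-6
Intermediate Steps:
T = -1860 (T = 2 - 1*1862 = 2 - 1862 = -1860)
s = 375577 (s = 366277 - 5*(-1860) = 366277 + 9300 = 375577)
1/s = 1/375577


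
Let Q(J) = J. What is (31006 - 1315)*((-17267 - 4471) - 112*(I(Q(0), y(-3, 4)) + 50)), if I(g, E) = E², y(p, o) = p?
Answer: -841621086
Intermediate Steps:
(31006 - 1315)*((-17267 - 4471) - 112*(I(Q(0), y(-3, 4)) + 50)) = (31006 - 1315)*((-17267 - 4471) - 112*((-3)² + 50)) = 29691*(-21738 - 112*(9 + 50)) = 29691*(-21738 - 112*59) = 29691*(-21738 - 6608) = 29691*(-28346) = -841621086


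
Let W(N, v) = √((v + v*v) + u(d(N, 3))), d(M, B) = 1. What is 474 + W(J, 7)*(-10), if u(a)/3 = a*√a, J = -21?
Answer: 474 - 10*√59 ≈ 397.19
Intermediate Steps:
u(a) = 3*a^(3/2) (u(a) = 3*(a*√a) = 3*a^(3/2))
W(N, v) = √(3 + v + v²) (W(N, v) = √((v + v*v) + 3*1^(3/2)) = √((v + v²) + 3*1) = √((v + v²) + 3) = √(3 + v + v²))
474 + W(J, 7)*(-10) = 474 + √(3 + 7 + 7²)*(-10) = 474 + √(3 + 7 + 49)*(-10) = 474 + √59*(-10) = 474 - 10*√59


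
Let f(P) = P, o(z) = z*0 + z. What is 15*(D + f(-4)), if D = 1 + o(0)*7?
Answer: -45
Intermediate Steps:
o(z) = z (o(z) = 0 + z = z)
D = 1 (D = 1 + 0*7 = 1 + 0 = 1)
15*(D + f(-4)) = 15*(1 - 4) = 15*(-3) = -45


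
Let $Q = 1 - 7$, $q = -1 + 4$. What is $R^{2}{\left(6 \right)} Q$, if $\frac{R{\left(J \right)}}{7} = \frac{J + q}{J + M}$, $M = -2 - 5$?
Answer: $-23814$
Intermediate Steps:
$M = -7$ ($M = -2 - 5 = -7$)
$q = 3$
$Q = -6$ ($Q = 1 - 7 = -6$)
$R{\left(J \right)} = \frac{7 \left(3 + J\right)}{-7 + J}$ ($R{\left(J \right)} = 7 \frac{J + 3}{J - 7} = 7 \frac{3 + J}{-7 + J} = \frac{7 \left(3 + J\right)}{-7 + J}$)
$R^{2}{\left(6 \right)} Q = \left(\frac{7 \left(3 + 6\right)}{-7 + 6}\right)^{2} \left(-6\right) = \left(7 \frac{1}{-1} \cdot 9\right)^{2} \left(-6\right) = \left(7 \left(-1\right) 9\right)^{2} \left(-6\right) = \left(-63\right)^{2} \left(-6\right) = 3969 \left(-6\right) = -23814$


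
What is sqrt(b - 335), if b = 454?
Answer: sqrt(119) ≈ 10.909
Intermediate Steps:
sqrt(b - 335) = sqrt(454 - 335) = sqrt(119)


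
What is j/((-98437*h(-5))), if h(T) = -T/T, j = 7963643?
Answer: 7963643/98437 ≈ 80.901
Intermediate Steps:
h(T) = -1 (h(T) = -1*1 = -1)
j/((-98437*h(-5))) = 7963643/((-98437*(-1))) = 7963643/98437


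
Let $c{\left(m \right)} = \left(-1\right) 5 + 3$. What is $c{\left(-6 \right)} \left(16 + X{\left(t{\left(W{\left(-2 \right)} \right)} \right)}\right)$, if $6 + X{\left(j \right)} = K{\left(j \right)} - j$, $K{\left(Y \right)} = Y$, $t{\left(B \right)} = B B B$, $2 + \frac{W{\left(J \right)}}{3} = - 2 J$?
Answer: $-20$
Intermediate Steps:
$W{\left(J \right)} = -6 - 6 J$ ($W{\left(J \right)} = -6 + 3 \left(- 2 J\right) = -6 - 6 J$)
$c{\left(m \right)} = -2$ ($c{\left(m \right)} = -5 + 3 = -2$)
$t{\left(B \right)} = B^{3}$ ($t{\left(B \right)} = B^{2} B = B^{3}$)
$X{\left(j \right)} = -6$ ($X{\left(j \right)} = -6 + \left(j - j\right) = -6 + 0 = -6$)
$c{\left(-6 \right)} \left(16 + X{\left(t{\left(W{\left(-2 \right)} \right)} \right)}\right) = - 2 \left(16 - 6\right) = \left(-2\right) 10 = -20$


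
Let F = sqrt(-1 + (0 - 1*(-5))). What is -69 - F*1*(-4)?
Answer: -61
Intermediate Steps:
F = 2 (F = sqrt(-1 + (0 + 5)) = sqrt(-1 + 5) = sqrt(4) = 2)
-69 - F*1*(-4) = -69 - 2*1*(-4) = -69 - 2*(-4) = -69 - 1*(-8) = -69 + 8 = -61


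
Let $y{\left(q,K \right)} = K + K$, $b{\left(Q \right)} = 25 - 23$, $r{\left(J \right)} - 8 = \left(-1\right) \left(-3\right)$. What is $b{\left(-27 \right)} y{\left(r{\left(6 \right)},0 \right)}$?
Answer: $0$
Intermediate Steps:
$r{\left(J \right)} = 11$ ($r{\left(J \right)} = 8 - -3 = 8 + 3 = 11$)
$b{\left(Q \right)} = 2$
$y{\left(q,K \right)} = 2 K$
$b{\left(-27 \right)} y{\left(r{\left(6 \right)},0 \right)} = 2 \cdot 2 \cdot 0 = 2 \cdot 0 = 0$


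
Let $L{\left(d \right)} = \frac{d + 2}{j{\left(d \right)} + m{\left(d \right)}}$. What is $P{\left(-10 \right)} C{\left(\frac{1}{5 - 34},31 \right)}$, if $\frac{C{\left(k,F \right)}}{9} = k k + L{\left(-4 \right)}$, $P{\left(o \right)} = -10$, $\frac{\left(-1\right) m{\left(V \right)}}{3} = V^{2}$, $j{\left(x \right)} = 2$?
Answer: $- \frac{77760}{19343} \approx -4.0201$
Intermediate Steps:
$m{\left(V \right)} = - 3 V^{2}$
$L{\left(d \right)} = \frac{2 + d}{2 - 3 d^{2}}$ ($L{\left(d \right)} = \frac{d + 2}{2 - 3 d^{2}} = \frac{2 + d}{2 - 3 d^{2}}$)
$C{\left(k,F \right)} = \frac{9}{23} + 9 k^{2}$ ($C{\left(k,F \right)} = 9 \left(k k + \frac{-2 - -4}{-2 + 3 \left(-4\right)^{2}}\right) = 9 \left(k^{2} + \frac{-2 + 4}{-2 + 3 \cdot 16}\right) = 9 \left(k^{2} + \frac{1}{-2 + 48} \cdot 2\right) = 9 \left(k^{2} + \frac{1}{46} \cdot 2\right) = 9 \left(k^{2} + \frac{1}{23}\right) = 9 \left(\frac{1}{23} + k^{2}\right) = \frac{9}{23} + 9 k^{2}$)
$P{\left(-10 \right)} C{\left(\frac{1}{5 - 34},31 \right)} = - 10 \left(\frac{9}{23} + 9 \left(\frac{1}{5 - 34}\right)^{2}\right) = - 10 \left(\frac{9}{23} + 9 \left(\frac{1}{-29}\right)^{2}\right) = - 10 \left(\frac{9}{23} + 9 \left(- \frac{1}{29}\right)^{2}\right) = - 10 \left(\frac{9}{23} + 9 \cdot \frac{1}{841}\right) = - 10 \left(\frac{9}{23} + \frac{9}{841}\right) = \left(-10\right) \frac{7776}{19343} = - \frac{77760}{19343}$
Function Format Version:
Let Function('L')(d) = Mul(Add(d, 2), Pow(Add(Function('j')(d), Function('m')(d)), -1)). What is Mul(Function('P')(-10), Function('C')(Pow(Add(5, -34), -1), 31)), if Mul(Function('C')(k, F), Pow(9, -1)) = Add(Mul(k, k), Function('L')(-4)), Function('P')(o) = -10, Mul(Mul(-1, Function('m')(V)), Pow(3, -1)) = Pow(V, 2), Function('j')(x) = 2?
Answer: Rational(-77760, 19343) ≈ -4.0201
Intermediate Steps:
Function('m')(V) = Mul(-3, Pow(V, 2))
Function('L')(d) = Mul(Pow(Add(2, Mul(-3, Pow(d, 2))), -1), Add(2, d)) (Function('L')(d) = Mul(Add(d, 2), Pow(Add(2, Mul(-3, Pow(d, 2))), -1)) = Mul(Add(2, d), Pow(Add(2, Mul(-3, Pow(d, 2))), -1)) = Mul(Pow(Add(2, Mul(-3, Pow(d, 2))), -1), Add(2, d)))
Function('C')(k, F) = Add(Rational(9, 23), Mul(9, Pow(k, 2))) (Function('C')(k, F) = Mul(9, Add(Mul(k, k), Mul(Pow(Add(-2, Mul(3, Pow(-4, 2))), -1), Add(-2, Mul(-1, -4))))) = Mul(9, Add(Pow(k, 2), Mul(Pow(Add(-2, Mul(3, 16)), -1), Add(-2, 4)))) = Mul(9, Add(Pow(k, 2), Mul(Pow(Add(-2, 48), -1), 2))) = Mul(9, Add(Pow(k, 2), Mul(Pow(46, -1), 2))) = Mul(9, Add(Pow(k, 2), Mul(Rational(1, 46), 2))) = Mul(9, Add(Pow(k, 2), Rational(1, 23))) = Mul(9, Add(Rational(1, 23), Pow(k, 2))) = Add(Rational(9, 23), Mul(9, Pow(k, 2))))
Mul(Function('P')(-10), Function('C')(Pow(Add(5, -34), -1), 31)) = Mul(-10, Add(Rational(9, 23), Mul(9, Pow(Pow(Add(5, -34), -1), 2)))) = Mul(-10, Add(Rational(9, 23), Mul(9, Pow(Pow(-29, -1), 2)))) = Mul(-10, Add(Rational(9, 23), Mul(9, Pow(Rational(-1, 29), 2)))) = Mul(-10, Add(Rational(9, 23), Mul(9, Rational(1, 841)))) = Mul(-10, Add(Rational(9, 23), Rational(9, 841))) = Mul(-10, Rational(7776, 19343)) = Rational(-77760, 19343)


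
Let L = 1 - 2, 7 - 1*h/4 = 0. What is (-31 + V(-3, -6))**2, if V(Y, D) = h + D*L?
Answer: 9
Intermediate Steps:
h = 28 (h = 28 - 4*0 = 28 + 0 = 28)
L = -1
V(Y, D) = 28 - D (V(Y, D) = 28 + D*(-1) = 28 - D)
(-31 + V(-3, -6))**2 = (-31 + (28 - 1*(-6)))**2 = (-31 + (28 + 6))**2 = (-31 + 34)**2 = 3**2 = 9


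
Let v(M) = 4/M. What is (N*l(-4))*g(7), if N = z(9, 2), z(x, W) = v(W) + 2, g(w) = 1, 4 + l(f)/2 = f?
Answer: -64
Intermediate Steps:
l(f) = -8 + 2*f
z(x, W) = 2 + 4/W (z(x, W) = 4/W + 2 = 2 + 4/W)
N = 4 (N = 2 + 4/2 = 2 + 4*(½) = 2 + 2 = 4)
(N*l(-4))*g(7) = (4*(-8 + 2*(-4)))*1 = (4*(-8 - 8))*1 = (4*(-16))*1 = -64*1 = -64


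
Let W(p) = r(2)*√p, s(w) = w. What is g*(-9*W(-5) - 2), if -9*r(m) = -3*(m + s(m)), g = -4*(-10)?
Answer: -80 - 480*I*√5 ≈ -80.0 - 1073.3*I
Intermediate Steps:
g = 40
r(m) = 2*m/3 (r(m) = -(-1)*(m + m)/3 = -(-1)*2*m/3 = -(-2)*m/3 = 2*m/3)
W(p) = 4*√p/3 (W(p) = ((⅔)*2)*√p = 4*√p/3)
g*(-9*W(-5) - 2) = 40*(-12*√(-5) - 2) = 40*(-12*I*√5 - 2) = 40*(-2 - 12*I*√5) = -80 - 480*I*√5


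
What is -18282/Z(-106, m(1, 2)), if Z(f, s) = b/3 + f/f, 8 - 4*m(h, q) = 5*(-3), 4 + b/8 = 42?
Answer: -54846/307 ≈ -178.65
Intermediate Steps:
b = 304 (b = -32 + 8*42 = -32 + 336 = 304)
m(h, q) = 23/4 (m(h, q) = 2 - 5*(-3)/4 = 2 - 1/4*(-15) = 2 + 15/4 = 23/4)
Z(f, s) = 307/3 (Z(f, s) = 304/3 + f/f = 304*(1/3) + 1 = 304/3 + 1 = 307/3)
-18282/Z(-106, m(1, 2)) = -18282/307/3 = -18282*3/307 = -54846/307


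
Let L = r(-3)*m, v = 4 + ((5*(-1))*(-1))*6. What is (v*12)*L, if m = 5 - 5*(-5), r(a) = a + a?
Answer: -73440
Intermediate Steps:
r(a) = 2*a
v = 34 (v = 4 - 5*(-1)*6 = 4 + 5*6 = 4 + 30 = 34)
m = 30 (m = 5 + 25 = 30)
L = -180 (L = (2*(-3))*30 = -6*30 = -180)
(v*12)*L = (34*12)*(-180) = 408*(-180) = -73440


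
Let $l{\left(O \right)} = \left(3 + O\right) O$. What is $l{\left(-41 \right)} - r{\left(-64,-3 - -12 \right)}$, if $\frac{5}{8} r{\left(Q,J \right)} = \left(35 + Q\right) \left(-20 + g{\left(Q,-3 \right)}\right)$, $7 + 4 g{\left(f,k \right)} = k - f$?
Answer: $\frac{6282}{5} \approx 1256.4$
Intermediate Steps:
$l{\left(O \right)} = O \left(3 + O\right)$
$g{\left(f,k \right)} = - \frac{7}{4} - \frac{f}{4} + \frac{k}{4}$ ($g{\left(f,k \right)} = - \frac{7}{4} + \frac{k - f}{4} = - \frac{7}{4} - \left(- \frac{k}{4} + \frac{f}{4}\right) = - \frac{7}{4} - \frac{f}{4} + \frac{k}{4}$)
$r{\left(Q,J \right)} = \frac{8 \left(35 + Q\right) \left(- \frac{45}{2} - \frac{Q}{4}\right)}{5}$ ($r{\left(Q,J \right)} = \frac{8 \left(35 + Q\right) \left(-20 - \left(\frac{5}{2} + \frac{Q}{4}\right)\right)}{5} = \frac{8 \left(35 + Q\right) \left(- \frac{45}{2} - \frac{Q}{4}\right)}{5}$)
$l{\left(-41 \right)} - r{\left(-64,-3 - -12 \right)} = - 41 \left(3 - 41\right) - \left(-1260 - -3200 - \frac{2 \left(-64\right)^{2}}{5}\right) = \left(-41\right) \left(-38\right) - \left(-1260 + 3200 - \frac{8192}{5}\right) = 1558 - \left(-1260 + 3200 - \frac{8192}{5}\right) = 1558 - \frac{1508}{5} = \frac{6282}{5}$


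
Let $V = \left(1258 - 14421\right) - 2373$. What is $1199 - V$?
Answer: $16735$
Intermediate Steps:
$V = -15536$ ($V = -13163 - 2373 = -15536$)
$1199 - V = 1199 - -15536 = 1199 + 15536 = 16735$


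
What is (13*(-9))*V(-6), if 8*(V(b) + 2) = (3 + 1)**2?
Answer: 0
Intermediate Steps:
V(b) = 0 (V(b) = -2 + (3 + 1)**2/8 = -2 + (1/8)*4**2 = -2 + (1/8)*16 = -2 + 2 = 0)
(13*(-9))*V(-6) = (13*(-9))*0 = -117*0 = 0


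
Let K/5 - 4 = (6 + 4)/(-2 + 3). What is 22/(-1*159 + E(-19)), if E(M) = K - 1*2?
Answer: -22/91 ≈ -0.24176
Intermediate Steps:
K = 70 (K = 20 + 5*((6 + 4)/(-2 + 3)) = 20 + 5*(10/1) = 20 + 5*(10*1) = 20 + 5*10 = 20 + 50 = 70)
E(M) = 68 (E(M) = 70 - 1*2 = 70 - 2 = 68)
22/(-1*159 + E(-19)) = 22/(-1*159 + 68) = 22/(-159 + 68) = 22/(-91) = 22*(-1/91) = -22/91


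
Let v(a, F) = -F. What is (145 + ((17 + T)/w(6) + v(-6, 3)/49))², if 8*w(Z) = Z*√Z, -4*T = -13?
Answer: 101460251/4802 + 63918*√6/49 ≈ 24324.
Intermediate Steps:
T = 13/4 (T = -¼*(-13) = 13/4 ≈ 3.2500)
w(Z) = Z^(3/2)/8 (w(Z) = (Z*√Z)/8 = Z^(3/2)/8)
(145 + ((17 + T)/w(6) + v(-6, 3)/49))² = (145 + ((17 + 13/4)/((6^(3/2)/8)) - 1*3/49))² = (145 + (81/(4*(((6*√6)/8))) - 3*1/49))² = (145 + (81/(4*((3*√6/4))) - 3/49))² = (145 + (81*(2*√6/9)/4 - 3/49))² = (145 + (9*√6/2 - 3/49))² = (145 + (-3/49 + 9*√6/2))² = (7102/49 + 9*√6/2)²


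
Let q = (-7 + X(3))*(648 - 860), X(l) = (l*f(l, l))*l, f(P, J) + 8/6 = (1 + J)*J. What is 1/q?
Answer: -1/18868 ≈ -5.3000e-5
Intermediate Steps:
f(P, J) = -4/3 + J*(1 + J) (f(P, J) = -4/3 + (1 + J)*J = -4/3 + J*(1 + J))
X(l) = l²*(-4/3 + l + l²) (X(l) = (l*(-4/3 + l + l²))*l = l²*(-4/3 + l + l²))
q = -18868 (q = (-7 + 3²*(-4/3 + 3 + 3²))*(648 - 860) = (-7 + 9*(-4/3 + 3 + 9))*(-212) = (-7 + 9*(32/3))*(-212) = (-7 + 96)*(-212) = 89*(-212) = -18868)
1/q = 1/(-18868) = -1/18868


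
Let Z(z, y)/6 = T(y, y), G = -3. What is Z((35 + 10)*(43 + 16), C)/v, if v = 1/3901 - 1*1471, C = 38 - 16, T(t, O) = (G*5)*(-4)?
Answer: -46812/191279 ≈ -0.24473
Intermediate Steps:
T(t, O) = 60 (T(t, O) = -3*5*(-4) = -15*(-4) = 60)
C = 22
Z(z, y) = 360 (Z(z, y) = 6*60 = 360)
v = -5738370/3901 (v = 1/3901 - 1471 = -5738370/3901 ≈ -1471.0)
Z((35 + 10)*(43 + 16), C)/v = 360/(-5738370/3901) = 360*(-3901/5738370) = -46812/191279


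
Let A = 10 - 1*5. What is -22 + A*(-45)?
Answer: -247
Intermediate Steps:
A = 5 (A = 10 - 5 = 5)
-22 + A*(-45) = -22 + 5*(-45) = -22 - 225 = -247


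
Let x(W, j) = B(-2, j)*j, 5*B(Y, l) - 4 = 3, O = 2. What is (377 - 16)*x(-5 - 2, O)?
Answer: 5054/5 ≈ 1010.8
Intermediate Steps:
B(Y, l) = 7/5 (B(Y, l) = 4/5 + (1/5)*3 = 4/5 + 3/5 = 7/5)
x(W, j) = 7*j/5
(377 - 16)*x(-5 - 2, O) = (377 - 16)*((7/5)*2) = 361*(14/5) = 5054/5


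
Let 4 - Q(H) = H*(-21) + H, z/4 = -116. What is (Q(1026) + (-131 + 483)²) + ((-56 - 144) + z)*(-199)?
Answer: 276564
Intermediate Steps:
z = -464 (z = 4*(-116) = -464)
Q(H) = 4 + 20*H (Q(H) = 4 - (H*(-21) + H) = 4 - (-21*H + H) = 4 - (-20)*H = 4 + 20*H)
(Q(1026) + (-131 + 483)²) + ((-56 - 144) + z)*(-199) = ((4 + 20*1026) + (-131 + 483)²) + ((-56 - 144) - 464)*(-199) = ((4 + 20520) + 352²) + (-200 - 464)*(-199) = (20524 + 123904) - 664*(-199) = 144428 + 132136 = 276564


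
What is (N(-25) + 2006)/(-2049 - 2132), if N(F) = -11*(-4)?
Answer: -2050/4181 ≈ -0.49031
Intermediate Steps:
N(F) = 44
(N(-25) + 2006)/(-2049 - 2132) = (44 + 2006)/(-2049 - 2132) = 2050/(-4181) = 2050*(-1/4181) = -2050/4181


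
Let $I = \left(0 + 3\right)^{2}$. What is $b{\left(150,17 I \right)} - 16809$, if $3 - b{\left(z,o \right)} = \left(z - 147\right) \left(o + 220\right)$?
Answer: $-17925$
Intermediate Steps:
$I = 9$ ($I = 3^{2} = 9$)
$b{\left(z,o \right)} = 3 - \left(-147 + z\right) \left(220 + o\right)$ ($b{\left(z,o \right)} = 3 - \left(z - 147\right) \left(o + 220\right) = 3 - \left(-147 + z\right) \left(220 + o\right)$)
$b{\left(150,17 I \right)} - 16809 = \left(32343 - 33000 + 147 \cdot 17 \cdot 9 - 17 \cdot 9 \cdot 150\right) - 16809 = \left(32343 - 33000 + 147 \cdot 153 - 153 \cdot 150\right) - 16809 = \left(32343 - 33000 + 22491 - 22950\right) - 16809 = -1116 - 16809 = -17925$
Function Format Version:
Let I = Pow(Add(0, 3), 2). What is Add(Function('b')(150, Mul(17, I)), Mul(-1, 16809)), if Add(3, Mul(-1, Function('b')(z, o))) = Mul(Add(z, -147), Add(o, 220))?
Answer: -17925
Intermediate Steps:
I = 9 (I = Pow(3, 2) = 9)
Function('b')(z, o) = Add(3, Mul(-1, Add(-147, z), Add(220, o))) (Function('b')(z, o) = Add(3, Mul(-1, Mul(Add(z, -147), Add(o, 220)))) = Add(3, Mul(-1, Mul(Add(-147, z), Add(220, o)))) = Add(3, Mul(-1, Add(-147, z), Add(220, o))))
Add(Function('b')(150, Mul(17, I)), Mul(-1, 16809)) = Add(Add(32343, Mul(-220, 150), Mul(147, Mul(17, 9)), Mul(-1, Mul(17, 9), 150)), Mul(-1, 16809)) = Add(Add(32343, -33000, Mul(147, 153), Mul(-1, 153, 150)), -16809) = Add(Add(32343, -33000, 22491, -22950), -16809) = Add(-1116, -16809) = -17925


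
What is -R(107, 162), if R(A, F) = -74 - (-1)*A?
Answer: -33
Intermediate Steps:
R(A, F) = -74 + A
-R(107, 162) = -(-74 + 107) = -1*33 = -33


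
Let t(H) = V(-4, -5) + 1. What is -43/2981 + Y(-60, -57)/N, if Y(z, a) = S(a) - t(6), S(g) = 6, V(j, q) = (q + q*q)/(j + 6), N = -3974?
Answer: -155977/11846494 ≈ -0.013167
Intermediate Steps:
V(j, q) = (q + q²)/(6 + j)
t(H) = 11 (t(H) = -5*(1 - 5)/(6 - 4) + 1 = -5*(-4)/2 + 1 = -5*½*(-4) + 1 = 10 + 1 = 11)
Y(z, a) = -5 (Y(z, a) = 6 - 1*11 = 6 - 11 = -5)
-43/2981 + Y(-60, -57)/N = -43/2981 - 5/(-3974) = -43*1/2981 - 5*(-1/3974) = -43/2981 + 5/3974 = -155977/11846494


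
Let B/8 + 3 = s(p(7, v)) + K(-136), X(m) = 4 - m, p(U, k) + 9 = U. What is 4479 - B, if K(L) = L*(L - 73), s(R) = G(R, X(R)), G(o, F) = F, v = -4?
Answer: -222937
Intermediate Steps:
p(U, k) = -9 + U
s(R) = 4 - R
K(L) = L*(-73 + L)
B = 227416 (B = -24 + 8*((4 - (-9 + 7)) - 136*(-73 - 136)) = -24 + 8*((4 - 1*(-2)) - 136*(-209)) = -24 + 8*((4 + 2) + 28424) = -24 + 8*(6 + 28424) = -24 + 8*28430 = -24 + 227440 = 227416)
4479 - B = 4479 - 1*227416 = 4479 - 227416 = -222937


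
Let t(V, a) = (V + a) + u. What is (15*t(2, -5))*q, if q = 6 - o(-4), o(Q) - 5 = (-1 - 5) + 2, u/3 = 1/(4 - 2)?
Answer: -225/2 ≈ -112.50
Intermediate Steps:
u = 3/2 (u = 3/(4 - 2) = 3/2 ≈ 1.5000)
o(Q) = 1 (o(Q) = 5 + ((-1 - 5) + 2) = 5 + (-6 + 2) = 5 - 4 = 1)
t(V, a) = 3/2 + V + a (t(V, a) = (V + a) + 3/2 = 3/2 + V + a)
q = 5 (q = 6 - 1*1 = 6 - 1 = 5)
(15*t(2, -5))*q = (15*(3/2 + 2 - 5))*5 = (15*(-3/2))*5 = -45/2*5 = -225/2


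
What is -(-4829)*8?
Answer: 38632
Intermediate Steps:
-(-4829)*8 = -1*(-38632) = 38632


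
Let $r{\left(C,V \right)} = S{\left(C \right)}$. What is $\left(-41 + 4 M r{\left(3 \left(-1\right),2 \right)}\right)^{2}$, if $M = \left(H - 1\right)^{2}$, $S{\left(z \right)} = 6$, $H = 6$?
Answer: $312481$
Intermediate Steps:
$r{\left(C,V \right)} = 6$
$M = 25$ ($M = \left(6 - 1\right)^{2} = 5^{2} = 25$)
$\left(-41 + 4 M r{\left(3 \left(-1\right),2 \right)}\right)^{2} = \left(-41 + 4 \cdot 25 \cdot 6\right)^{2} = \left(-41 + 100 \cdot 6\right)^{2} = \left(-41 + 600\right)^{2} = 559^{2} = 312481$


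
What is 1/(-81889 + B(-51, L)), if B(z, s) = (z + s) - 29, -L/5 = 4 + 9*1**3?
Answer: -1/82034 ≈ -1.2190e-5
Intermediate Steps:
L = -65 (L = -5*(4 + 9*1**3) = -5*(4 + 9*1) = -5*(4 + 9) = -5*13 = -65)
B(z, s) = -29 + s + z (B(z, s) = (s + z) - 29 = -29 + s + z)
1/(-81889 + B(-51, L)) = 1/(-81889 + (-29 - 65 - 51)) = 1/(-81889 - 145) = 1/(-82034) = -1/82034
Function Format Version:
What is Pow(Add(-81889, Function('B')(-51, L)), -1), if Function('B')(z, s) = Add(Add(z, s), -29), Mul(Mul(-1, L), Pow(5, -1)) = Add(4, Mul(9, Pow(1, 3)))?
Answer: Rational(-1, 82034) ≈ -1.2190e-5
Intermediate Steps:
L = -65 (L = Mul(-5, Add(4, Mul(9, Pow(1, 3)))) = Mul(-5, Add(4, Mul(9, 1))) = Mul(-5, Add(4, 9)) = Mul(-5, 13) = -65)
Function('B')(z, s) = Add(-29, s, z) (Function('B')(z, s) = Add(Add(s, z), -29) = Add(-29, s, z))
Pow(Add(-81889, Function('B')(-51, L)), -1) = Pow(Add(-81889, Add(-29, -65, -51)), -1) = Pow(Add(-81889, -145), -1) = Pow(-82034, -1) = Rational(-1, 82034)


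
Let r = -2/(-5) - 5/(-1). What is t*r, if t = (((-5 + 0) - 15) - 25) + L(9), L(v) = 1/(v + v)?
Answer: -2427/10 ≈ -242.70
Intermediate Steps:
L(v) = 1/(2*v)
t = -809/18 (t = (((-5 + 0) - 15) - 25) + (1/2)/9 = ((-5 - 15) - 25) + (1/2)*(1/9) = (-20 - 25) + 1/18 = -45 + 1/18 = -809/18 ≈ -44.944)
r = 27/5 (r = -2*(-1/5) - 5*(-1) = 2/5 + 5 = 27/5 ≈ 5.4000)
t*r = -809/18*27/5 = -2427/10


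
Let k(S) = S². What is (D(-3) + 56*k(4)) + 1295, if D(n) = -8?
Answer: 2183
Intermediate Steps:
(D(-3) + 56*k(4)) + 1295 = (-8 + 56*4²) + 1295 = (-8 + 56*16) + 1295 = (-8 + 896) + 1295 = 888 + 1295 = 2183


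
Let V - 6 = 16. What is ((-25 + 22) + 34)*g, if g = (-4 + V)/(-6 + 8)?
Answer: 279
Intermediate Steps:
V = 22 (V = 6 + 16 = 22)
g = 9 (g = (-4 + 22)/(-6 + 8) = 18/2 = 18*(½) = 9)
((-25 + 22) + 34)*g = ((-25 + 22) + 34)*9 = (-3 + 34)*9 = 31*9 = 279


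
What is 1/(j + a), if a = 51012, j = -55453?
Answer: -1/4441 ≈ -0.00022517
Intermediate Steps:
1/(j + a) = 1/(-55453 + 51012) = 1/(-4441) = -1/4441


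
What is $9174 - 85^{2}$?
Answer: $1949$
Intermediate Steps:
$9174 - 85^{2} = 9174 - 7225 = 1949$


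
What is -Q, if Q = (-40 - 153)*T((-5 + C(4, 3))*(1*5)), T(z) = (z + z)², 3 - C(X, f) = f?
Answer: 482500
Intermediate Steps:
C(X, f) = 3 - f
T(z) = 4*z² (T(z) = (2*z)² = 4*z²)
Q = -482500 (Q = (-40 - 153)*(4*((-5 + (3 - 1*3))*(1*5))²) = -772*((-5 + (3 - 3))*5)² = -772*((-5 + 0)*5)² = -772*(-5*5)² = -772*(-25)² = -772*625 = -193*2500 = -482500)
-Q = -1*(-482500) = 482500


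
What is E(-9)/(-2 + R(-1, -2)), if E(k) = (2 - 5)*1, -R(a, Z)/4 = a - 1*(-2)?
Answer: ½ ≈ 0.50000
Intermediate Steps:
R(a, Z) = -8 - 4*a (R(a, Z) = -4*(a - 1*(-2)) = -4*(a + 2) = -4*(2 + a) = -8 - 4*a)
E(k) = -3 (E(k) = -3*1 = -3)
E(-9)/(-2 + R(-1, -2)) = -3/(-2 + (-8 - 4*(-1))) = -3/(-2 + (-8 + 4)) = -3/(-2 - 4) = -3/(-6) = -⅙*(-3) = ½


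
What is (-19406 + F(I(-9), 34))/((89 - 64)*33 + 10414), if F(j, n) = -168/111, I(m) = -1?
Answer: -718078/415843 ≈ -1.7268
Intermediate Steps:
F(j, n) = -56/37 (F(j, n) = -168*1/111 = -56/37)
(-19406 + F(I(-9), 34))/((89 - 64)*33 + 10414) = (-19406 - 56/37)/((89 - 64)*33 + 10414) = -718078/(37*(25*33 + 10414)) = -718078/(37*(825 + 10414)) = -718078/37/11239 = -718078/37*1/11239 = -718078/415843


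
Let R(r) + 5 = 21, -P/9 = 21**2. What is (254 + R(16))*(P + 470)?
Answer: -944730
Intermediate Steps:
P = -3969 (P = -9*21**2 = -9*441 = -3969)
R(r) = 16 (R(r) = -5 + 21 = 16)
(254 + R(16))*(P + 470) = (254 + 16)*(-3969 + 470) = 270*(-3499) = -944730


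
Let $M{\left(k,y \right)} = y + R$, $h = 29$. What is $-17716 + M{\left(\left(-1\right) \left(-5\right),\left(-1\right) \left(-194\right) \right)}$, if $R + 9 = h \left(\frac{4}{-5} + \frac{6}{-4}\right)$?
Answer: $- \frac{175977}{10} \approx -17598.0$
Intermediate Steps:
$R = - \frac{757}{10}$ ($R = -9 + 29 \left(\frac{4}{-5} + \frac{6}{-4}\right) = -9 + 29 \left(4 \left(- \frac{1}{5}\right) + 6 \left(- \frac{1}{4}\right)\right) = -9 + 29 \left(- \frac{4}{5} - \frac{3}{2}\right) = -9 + 29 \left(- \frac{23}{10}\right) = -9 - \frac{667}{10} = - \frac{757}{10} \approx -75.7$)
$M{\left(k,y \right)} = - \frac{757}{10} + y$ ($M{\left(k,y \right)} = y - \frac{757}{10} = - \frac{757}{10} + y$)
$-17716 + M{\left(\left(-1\right) \left(-5\right),\left(-1\right) \left(-194\right) \right)} = -17716 - - \frac{1183}{10} = -17716 + \left(- \frac{757}{10} + 194\right) = -17716 + \frac{1183}{10} = - \frac{175977}{10}$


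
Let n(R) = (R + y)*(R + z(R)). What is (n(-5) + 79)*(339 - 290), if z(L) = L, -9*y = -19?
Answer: 47579/9 ≈ 5286.6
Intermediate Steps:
y = 19/9 (y = -⅑*(-19) = 19/9 ≈ 2.1111)
n(R) = 2*R*(19/9 + R) (n(R) = (R + 19/9)*(R + R) = (19/9 + R)*(2*R) = 2*R*(19/9 + R))
(n(-5) + 79)*(339 - 290) = ((2/9)*(-5)*(19 + 9*(-5)) + 79)*(339 - 290) = ((2/9)*(-5)*(19 - 45) + 79)*49 = ((2/9)*(-5)*(-26) + 79)*49 = (260/9 + 79)*49 = (971/9)*49 = 47579/9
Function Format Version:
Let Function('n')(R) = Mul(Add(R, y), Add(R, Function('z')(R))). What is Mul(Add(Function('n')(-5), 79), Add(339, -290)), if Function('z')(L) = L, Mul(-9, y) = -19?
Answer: Rational(47579, 9) ≈ 5286.6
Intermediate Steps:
y = Rational(19, 9) (y = Mul(Rational(-1, 9), -19) = Rational(19, 9) ≈ 2.1111)
Function('n')(R) = Mul(2, R, Add(Rational(19, 9), R)) (Function('n')(R) = Mul(Add(R, Rational(19, 9)), Add(R, R)) = Mul(Add(Rational(19, 9), R), Mul(2, R)) = Mul(2, R, Add(Rational(19, 9), R)))
Mul(Add(Function('n')(-5), 79), Add(339, -290)) = Mul(Add(Mul(Rational(2, 9), -5, Add(19, Mul(9, -5))), 79), Add(339, -290)) = Mul(Add(Mul(Rational(2, 9), -5, Add(19, -45)), 79), 49) = Mul(Add(Mul(Rational(2, 9), -5, -26), 79), 49) = Mul(Add(Rational(260, 9), 79), 49) = Mul(Rational(971, 9), 49) = Rational(47579, 9)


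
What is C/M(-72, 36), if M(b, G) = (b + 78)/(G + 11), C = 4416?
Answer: 34592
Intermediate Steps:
M(b, G) = (78 + b)/(11 + G)
C/M(-72, 36) = 4416/(((78 - 72)/(11 + 36))) = 4416/((6/47)) = 4416/(((1/47)*6)) = 4416/(6/47) = 4416*(47/6) = 34592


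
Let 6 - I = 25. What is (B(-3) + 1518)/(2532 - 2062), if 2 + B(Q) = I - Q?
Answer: 150/47 ≈ 3.1915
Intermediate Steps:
I = -19 (I = 6 - 1*25 = 6 - 25 = -19)
B(Q) = -21 - Q (B(Q) = -2 + (-19 - Q) = -21 - Q)
(B(-3) + 1518)/(2532 - 2062) = ((-21 - 1*(-3)) + 1518)/(2532 - 2062) = ((-21 + 3) + 1518)/470 = (-18 + 1518)*(1/470) = 1500*(1/470) = 150/47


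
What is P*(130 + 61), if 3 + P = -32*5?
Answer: -31133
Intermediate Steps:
P = -163 (P = -3 - 32*5 = -3 - 160 = -163)
P*(130 + 61) = -163*(130 + 61) = -163*191 = -31133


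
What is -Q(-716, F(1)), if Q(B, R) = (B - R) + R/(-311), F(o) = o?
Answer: 222988/311 ≈ 717.00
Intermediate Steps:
Q(B, R) = B - 312*R/311 (Q(B, R) = (B - R) + R*(-1/311) = (B - R) - R/311 = B - 312*R/311)
-Q(-716, F(1)) = -(-716 - 312/311*1) = -(-716 - 312/311) = -1*(-222988/311) = 222988/311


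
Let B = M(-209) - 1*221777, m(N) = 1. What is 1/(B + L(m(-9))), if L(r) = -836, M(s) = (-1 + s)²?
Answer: -1/178513 ≈ -5.6018e-6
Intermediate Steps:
B = -177677 (B = (-1 - 209)² - 1*221777 = (-210)² - 221777 = 44100 - 221777 = -177677)
1/(B + L(m(-9))) = 1/(-177677 - 836) = 1/(-178513) = -1/178513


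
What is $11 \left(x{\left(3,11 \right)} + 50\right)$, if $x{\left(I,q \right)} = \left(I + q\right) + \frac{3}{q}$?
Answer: $707$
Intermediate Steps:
$x{\left(I,q \right)} = I + q + \frac{3}{q}$
$11 \left(x{\left(3,11 \right)} + 50\right) = 11 \left(\left(3 + 11 + \frac{3}{11}\right) + 50\right) = 11 \left(\frac{157}{11} + 50\right) = 11 \cdot \frac{707}{11} = 707$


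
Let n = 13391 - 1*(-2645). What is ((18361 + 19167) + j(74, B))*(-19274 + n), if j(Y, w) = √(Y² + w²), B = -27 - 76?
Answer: -121515664 - 3238*√16085 ≈ -1.2193e+8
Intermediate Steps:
n = 16036 (n = 13391 + 2645 = 16036)
B = -103
((18361 + 19167) + j(74, B))*(-19274 + n) = ((18361 + 19167) + √(74² + (-103)²))*(-19274 + 16036) = (37528 + √(5476 + 10609))*(-3238) = (37528 + √16085)*(-3238) = -121515664 - 3238*√16085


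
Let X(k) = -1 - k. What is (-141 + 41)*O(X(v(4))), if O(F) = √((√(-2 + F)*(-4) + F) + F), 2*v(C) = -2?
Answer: -200*2^(¼)*√(-I) ≈ -168.18 + 168.18*I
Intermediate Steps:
v(C) = -1 (v(C) = (½)*(-2) = -1)
O(F) = √(-4*√(-2 + F) + 2*F) (O(F) = √((-4*√(-2 + F) + F) + F) = √((F - 4*√(-2 + F)) + F) = √(-4*√(-2 + F) + 2*F))
(-141 + 41)*O(X(v(4))) = (-141 + 41)*√(-4*√(-2 + (-1 - 1*(-1))) + 2*(-1 - 1*(-1))) = -100*√(-4*√(-2 + (-1 + 1)) + 2*(-1 + 1)) = -100*√(-4*√(-2 + 0) + 2*0) = -100*√(-4*I*√2 + 0) = -100*2*2^(¼)*√(-I) = -200*2^(¼)*√(-I)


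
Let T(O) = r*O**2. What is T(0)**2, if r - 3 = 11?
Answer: 0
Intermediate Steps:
r = 14 (r = 3 + 11 = 14)
T(O) = 14*O**2
T(0)**2 = (14*0**2)**2 = (14*0)**2 = 0**2 = 0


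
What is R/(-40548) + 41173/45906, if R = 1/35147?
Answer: 66527564701/74175172748 ≈ 0.89690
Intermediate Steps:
R = 1/35147 ≈ 2.8452e-5
R/(-40548) + 41173/45906 = (1/35147)/(-40548) + 41173/45906 = (1/35147)*(-1/40548) + 41173*(1/45906) = -1/1425140556 + 41173/45906 = 66527564701/74175172748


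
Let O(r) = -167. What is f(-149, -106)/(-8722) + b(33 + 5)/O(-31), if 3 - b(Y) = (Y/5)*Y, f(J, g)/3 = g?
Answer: 6364634/3641435 ≈ 1.7478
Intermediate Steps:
f(J, g) = 3*g
b(Y) = 3 - Y²/5 (b(Y) = 3 - Y/5*Y = 3 - Y²/5)
f(-149, -106)/(-8722) + b(33 + 5)/O(-31) = (3*(-106))/(-8722) + (3 - (33 + 5)²/5)/(-167) = -318*(-1/8722) + (3 - ⅕*38²)*(-1/167) = 159/4361 + (3 - ⅕*1444)*(-1/167) = 159/4361 + (3 - 1444/5)*(-1/167) = 159/4361 - 1429/5*(-1/167) = 159/4361 + 1429/835 = 6364634/3641435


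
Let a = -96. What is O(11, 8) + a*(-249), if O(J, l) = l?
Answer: 23912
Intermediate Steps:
O(11, 8) + a*(-249) = 8 - 96*(-249) = 8 + 23904 = 23912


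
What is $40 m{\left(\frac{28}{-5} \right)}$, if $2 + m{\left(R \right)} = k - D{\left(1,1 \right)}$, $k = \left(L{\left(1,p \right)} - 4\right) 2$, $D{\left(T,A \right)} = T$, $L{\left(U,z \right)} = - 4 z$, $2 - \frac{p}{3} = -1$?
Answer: $-3320$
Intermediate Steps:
$p = 9$ ($p = 6 - -3 = 6 + 3 = 9$)
$k = -80$ ($k = \left(\left(-4\right) 9 - 4\right) 2 = \left(-36 - 4\right) 2 = \left(-40\right) 2 = -80$)
$m{\left(R \right)} = -83$ ($m{\left(R \right)} = -2 - 81 = -83$)
$40 m{\left(\frac{28}{-5} \right)} = 40 \left(-83\right) = -3320$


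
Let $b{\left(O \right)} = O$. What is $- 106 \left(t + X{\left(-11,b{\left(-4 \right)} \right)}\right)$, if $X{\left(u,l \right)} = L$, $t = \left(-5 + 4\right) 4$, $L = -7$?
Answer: $1166$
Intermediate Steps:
$t = -4$ ($t = \left(-1\right) 4 = -4$)
$X{\left(u,l \right)} = -7$
$- 106 \left(t + X{\left(-11,b{\left(-4 \right)} \right)}\right) = - 106 \left(-4 - 7\right) = \left(-106\right) \left(-11\right) = 1166$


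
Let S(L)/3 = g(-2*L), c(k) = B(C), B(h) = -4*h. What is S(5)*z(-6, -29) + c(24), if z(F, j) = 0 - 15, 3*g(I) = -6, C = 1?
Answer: 86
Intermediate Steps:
c(k) = -4 (c(k) = -4*1 = -4)
g(I) = -2 (g(I) = (⅓)*(-6) = -2)
z(F, j) = -15
S(L) = -6 (S(L) = 3*(-2) = -6)
S(5)*z(-6, -29) + c(24) = -6*(-15) - 4 = 90 - 4 = 86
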